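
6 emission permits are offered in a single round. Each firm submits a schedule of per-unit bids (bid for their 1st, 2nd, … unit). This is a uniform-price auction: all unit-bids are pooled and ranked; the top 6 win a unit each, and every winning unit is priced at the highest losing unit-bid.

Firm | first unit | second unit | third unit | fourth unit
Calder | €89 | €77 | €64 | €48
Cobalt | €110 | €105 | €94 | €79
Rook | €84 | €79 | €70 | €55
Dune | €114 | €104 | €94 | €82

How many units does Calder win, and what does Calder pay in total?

Calder: 0 units, pays €0

All unit-bids, highest first — top 6: 114 (Dune-1), 110 (Cobalt-1), 105 (Cobalt-2), 104 (Dune-2), 94 (Cobalt-3), 94 (Dune-3)
Highest rejected unit-bid = €89.
Calder wins 0 unit(s) at €89 each.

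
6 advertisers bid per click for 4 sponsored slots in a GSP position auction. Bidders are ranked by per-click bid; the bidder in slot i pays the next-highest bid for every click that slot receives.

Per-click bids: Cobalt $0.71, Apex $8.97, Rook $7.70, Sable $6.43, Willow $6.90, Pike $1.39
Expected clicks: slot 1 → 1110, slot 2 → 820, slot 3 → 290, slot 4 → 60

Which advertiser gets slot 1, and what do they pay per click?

Apex; $7.70 per click

Sorting advertisers: $8.97 (Apex) > $7.70 (Rook) > $6.90 (Willow) > $6.43 (Sable) > $1.39 (Pike) > …
Slot 1 goes to the first-ranked bidder, Apex, who pays the next bid down: $7.70/click.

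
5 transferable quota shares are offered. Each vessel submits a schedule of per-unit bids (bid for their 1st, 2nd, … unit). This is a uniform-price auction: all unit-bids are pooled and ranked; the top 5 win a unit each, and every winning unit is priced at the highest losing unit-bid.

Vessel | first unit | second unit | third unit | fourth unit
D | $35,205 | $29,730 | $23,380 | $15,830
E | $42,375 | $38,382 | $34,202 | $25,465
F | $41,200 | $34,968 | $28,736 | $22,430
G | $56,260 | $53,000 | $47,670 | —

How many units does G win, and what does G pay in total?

Merging the schedules and taking the best 5: 56,260 (G-1), 53,000 (G-2), 47,670 (G-3), 42,375 (E-1), 41,200 (F-1)
The (k+1)-th unit-bid is $38,382.
G wins 3 unit(s) at $38,382 each.

G: 3 units, pays $115,146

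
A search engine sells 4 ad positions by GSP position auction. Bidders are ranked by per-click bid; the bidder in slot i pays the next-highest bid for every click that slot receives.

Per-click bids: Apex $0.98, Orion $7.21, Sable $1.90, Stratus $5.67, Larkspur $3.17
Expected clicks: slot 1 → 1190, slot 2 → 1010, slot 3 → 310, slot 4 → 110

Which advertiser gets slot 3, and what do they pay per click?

Larkspur; $1.90 per click

Per-click bids in order: $7.21 (Orion) > $5.67 (Stratus) > $3.17 (Larkspur) > $1.90 (Sable) > $0.98 (Apex)
Slot 3 goes to the third-ranked bidder, Larkspur, who pays the next bid down: $1.90/click.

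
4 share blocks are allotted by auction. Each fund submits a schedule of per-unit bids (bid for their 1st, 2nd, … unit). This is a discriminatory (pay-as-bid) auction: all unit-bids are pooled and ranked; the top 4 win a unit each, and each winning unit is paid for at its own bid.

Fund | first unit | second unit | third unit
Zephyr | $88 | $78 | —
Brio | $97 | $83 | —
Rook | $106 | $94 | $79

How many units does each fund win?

All unit-bids, highest first — top 4: 106 (Rook-1), 97 (Brio-1), 94 (Rook-2), 88 (Zephyr-1)
Next rejected bid: $83 (not a price — pay-as-bid).
Allocation: Brio 1, Rook 2, Zephyr 1.

Brio 1, Rook 2, Zephyr 1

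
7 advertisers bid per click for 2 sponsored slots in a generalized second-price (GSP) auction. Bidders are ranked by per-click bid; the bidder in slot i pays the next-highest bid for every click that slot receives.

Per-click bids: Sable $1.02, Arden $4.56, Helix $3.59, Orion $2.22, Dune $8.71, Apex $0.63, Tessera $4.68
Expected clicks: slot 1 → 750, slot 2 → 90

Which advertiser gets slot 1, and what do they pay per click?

Dune; $4.68 per click

Ranked by bid: $8.71 (Dune) > $4.68 (Tessera) > $4.56 (Arden) > …
Slot 1 goes to the first-ranked bidder, Dune, who pays the next bid down: $4.68/click.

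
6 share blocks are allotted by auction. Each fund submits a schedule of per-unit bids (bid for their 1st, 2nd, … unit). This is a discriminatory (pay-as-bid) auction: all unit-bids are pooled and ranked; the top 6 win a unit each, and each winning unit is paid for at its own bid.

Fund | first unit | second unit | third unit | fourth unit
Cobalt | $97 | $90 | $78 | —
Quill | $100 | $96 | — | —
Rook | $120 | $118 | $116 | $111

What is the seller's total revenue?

Total revenue: $662

All unit-bids, highest first — top 6: 120 (Rook-1), 118 (Rook-2), 116 (Rook-3), 111 (Rook-4), 100 (Quill-1), 97 (Cobalt-1)
Next rejected bid: $96 (not a price — pay-as-bid).
Each winning unit pays its own bid.
Revenue = 120 + 118 + 116 + 111 + 100 + 97 = $662.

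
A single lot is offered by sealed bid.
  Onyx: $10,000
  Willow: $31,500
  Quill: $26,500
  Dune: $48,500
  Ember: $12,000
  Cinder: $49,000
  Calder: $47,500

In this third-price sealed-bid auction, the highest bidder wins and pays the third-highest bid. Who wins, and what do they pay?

Cinder pays $47,500

Rule: the highest bidder wins and pays the third-highest bid.
Sorting bids: 49,000 (Cinder) > 48,500 (Dune) > 47,500 (Calder) > 31,500 (Willow) > 26,500 (Quill) > 12,000 (Ember) > …
Cinder wins; payment is bid #3 in the ranking = $47,500.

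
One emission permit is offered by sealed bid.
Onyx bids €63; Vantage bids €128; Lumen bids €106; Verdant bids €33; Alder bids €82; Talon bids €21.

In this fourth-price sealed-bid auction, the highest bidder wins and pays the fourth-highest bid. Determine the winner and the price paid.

Vantage pays €63

Sorting bids: 128 (Vantage) > 106 (Lumen) > 82 (Alder) > 63 (Onyx) > 33 (Verdant) > 21 (Talon)
Vantage wins; payment is bid #4 in the ranking = €63.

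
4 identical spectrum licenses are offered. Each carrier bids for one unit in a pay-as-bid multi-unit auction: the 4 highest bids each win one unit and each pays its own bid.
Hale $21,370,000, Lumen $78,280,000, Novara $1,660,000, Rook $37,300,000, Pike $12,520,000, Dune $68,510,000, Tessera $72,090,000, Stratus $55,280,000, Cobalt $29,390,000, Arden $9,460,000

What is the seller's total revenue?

Bids ranked high→low: 78,280,000 (Lumen), 72,090,000 (Tessera), 68,510,000 (Dune), 55,280,000 (Stratus), 37,300,000 (Rook), 29,390,000 (Cobalt), …
Winners (4 units): Lumen, Tessera, Dune, Stratus.
Total revenue = 78,280,000 + 72,090,000 + 68,510,000 + 55,280,000 = $274,160,000.

Total revenue: $274,160,000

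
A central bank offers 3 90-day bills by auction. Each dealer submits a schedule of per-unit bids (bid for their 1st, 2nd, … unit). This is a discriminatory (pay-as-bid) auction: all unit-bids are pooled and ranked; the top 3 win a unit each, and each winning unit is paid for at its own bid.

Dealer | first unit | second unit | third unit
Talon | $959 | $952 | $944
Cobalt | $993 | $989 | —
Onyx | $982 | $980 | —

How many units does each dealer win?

Cobalt 2, Onyx 1

Pooled unit-bids ranked (top 3): 993 (Cobalt-1), 989 (Cobalt-2), 982 (Onyx-1)
Next rejected bid: $980 (not a price — pay-as-bid).
Allocation: Cobalt 2, Onyx 1.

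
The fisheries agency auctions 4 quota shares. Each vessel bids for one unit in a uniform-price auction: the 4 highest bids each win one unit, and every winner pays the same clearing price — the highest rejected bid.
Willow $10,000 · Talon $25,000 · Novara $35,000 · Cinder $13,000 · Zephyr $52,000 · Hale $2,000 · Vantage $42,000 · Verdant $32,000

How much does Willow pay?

Sorting: 52,000 (Zephyr), 42,000 (Vantage), 35,000 (Novara), 32,000 (Verdant), 25,000 (Talon), 13,000 (Cinder), …
The 4 highest are Zephyr, Vantage, Novara, Verdant.
Highest unsuccessful bid: $25,000 → clearing price.
Willow does not win → pays $0.

Willow pays $0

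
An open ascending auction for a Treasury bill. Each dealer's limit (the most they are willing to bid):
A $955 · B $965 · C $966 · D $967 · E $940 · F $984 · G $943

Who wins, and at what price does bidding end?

Sorting limits: 984 (F) > 967 (D) > 966 (C) > 965 (B) > 955 (A) > 943 (G) > …
Bidding ends when D exits at $967; F takes it.

F wins at $967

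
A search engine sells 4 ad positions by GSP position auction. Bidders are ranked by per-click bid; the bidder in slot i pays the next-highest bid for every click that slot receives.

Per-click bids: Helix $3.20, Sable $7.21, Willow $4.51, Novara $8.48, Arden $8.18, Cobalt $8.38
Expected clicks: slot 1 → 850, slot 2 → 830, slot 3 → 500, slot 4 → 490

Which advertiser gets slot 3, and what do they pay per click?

Ranked by bid: $8.48 (Novara) > $8.38 (Cobalt) > $8.18 (Arden) > $7.21 (Sable) > $4.51 (Willow) > …
Slot 3 goes to the third-ranked bidder, Arden, who pays the next bid down: $7.21/click.

Arden; $7.21 per click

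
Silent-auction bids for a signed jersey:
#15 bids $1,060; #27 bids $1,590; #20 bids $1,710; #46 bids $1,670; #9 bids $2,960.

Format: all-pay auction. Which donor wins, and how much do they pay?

#9 pays $2,960

All-pay auction: the highest bidder wins the item, but every bidder pays their own bid.
Bids in order: 2,960 (#9) > 1,710 (#20) > 1,670 (#46) > 1,590 (#27) > 1,060 (#15)
#9 wins with the top bid; all bids are sunk regardless.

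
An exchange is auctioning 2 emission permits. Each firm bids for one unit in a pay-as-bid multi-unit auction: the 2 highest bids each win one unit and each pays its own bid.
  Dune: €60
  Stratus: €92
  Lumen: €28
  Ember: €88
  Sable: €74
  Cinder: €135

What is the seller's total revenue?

Total revenue: €227

Sorting: 135 (Cinder), 92 (Stratus), 88 (Ember), 74 (Sable), …
Top 2: Cinder, Stratus.
Total revenue = 135 + 92 = €227.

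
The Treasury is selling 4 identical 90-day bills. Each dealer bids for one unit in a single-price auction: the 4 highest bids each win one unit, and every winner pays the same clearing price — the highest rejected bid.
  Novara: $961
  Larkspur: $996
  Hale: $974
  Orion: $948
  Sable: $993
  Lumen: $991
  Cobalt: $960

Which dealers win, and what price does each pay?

Larkspur, Sable, Lumen, Hale; each pays $961

Ordering the bids: 996 (Larkspur), 993 (Sable), 991 (Lumen), 974 (Hale), 961 (Novara), 960 (Cobalt), …
Winners (4 units): Larkspur, Sable, Lumen, Hale.
First losing bid is Novara's $961, which sets the uniform price.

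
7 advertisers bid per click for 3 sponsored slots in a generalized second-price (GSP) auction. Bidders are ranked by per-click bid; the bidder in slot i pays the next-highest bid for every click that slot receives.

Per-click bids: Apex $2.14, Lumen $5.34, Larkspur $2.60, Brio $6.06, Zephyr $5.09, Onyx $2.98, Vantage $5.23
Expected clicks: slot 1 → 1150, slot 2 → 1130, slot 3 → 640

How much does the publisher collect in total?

Per-click bids in order: $6.06 (Brio) > $5.34 (Lumen) > $5.23 (Vantage) > $5.09 (Zephyr) > …
Slot 1: Brio pays $5.34 × 1150 = $6141.00
Slot 2: Lumen pays $5.23 × 1130 = $5909.90
Slot 3: Vantage pays $5.09 × 640 = $3257.60
Total = $15308.50

Total revenue: $15308.50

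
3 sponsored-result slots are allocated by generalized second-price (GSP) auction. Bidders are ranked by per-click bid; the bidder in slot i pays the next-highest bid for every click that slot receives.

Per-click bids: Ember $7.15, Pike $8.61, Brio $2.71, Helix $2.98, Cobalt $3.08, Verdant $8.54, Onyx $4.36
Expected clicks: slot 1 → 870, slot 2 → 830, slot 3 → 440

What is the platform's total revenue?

Total revenue: $15282.70

Per-click bids in order: $8.61 (Pike) > $8.54 (Verdant) > $7.15 (Ember) > $4.36 (Onyx) > …
Slot 1: Pike pays $8.54 × 870 = $7429.80
Slot 2: Verdant pays $7.15 × 830 = $5934.50
Slot 3: Ember pays $4.36 × 440 = $1918.40
Total = $15282.70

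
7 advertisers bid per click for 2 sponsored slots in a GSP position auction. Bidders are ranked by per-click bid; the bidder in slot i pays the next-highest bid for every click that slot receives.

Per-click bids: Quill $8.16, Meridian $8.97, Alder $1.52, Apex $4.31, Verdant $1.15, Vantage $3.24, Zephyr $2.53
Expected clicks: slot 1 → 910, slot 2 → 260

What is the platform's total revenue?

Total revenue: $8546.20

Ranked by bid: $8.97 (Meridian) > $8.16 (Quill) > $4.31 (Apex) > …
Slot 1: Meridian pays $8.16 × 910 = $7425.60
Slot 2: Quill pays $4.31 × 260 = $1120.60
Total = $8546.20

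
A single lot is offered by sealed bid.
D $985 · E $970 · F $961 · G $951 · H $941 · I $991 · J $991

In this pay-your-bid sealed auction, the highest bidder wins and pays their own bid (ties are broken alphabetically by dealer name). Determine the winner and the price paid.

I pays $991

Sorting bids: 991 (I) > 991 (J) > 985 (D) > 970 (E) > 961 (F) > 951 (G) > …
Tie at $991 → I wins by tie-break.
I is highest → pays own bid, $991.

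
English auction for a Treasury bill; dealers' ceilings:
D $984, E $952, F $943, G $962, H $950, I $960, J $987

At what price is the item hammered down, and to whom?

Sorting limits: 987 (J) > 984 (D) > 962 (G) > 960 (I) > 952 (E) > 950 (H) > …
Bidding ends when D exits at $984; J takes it.

J wins at $984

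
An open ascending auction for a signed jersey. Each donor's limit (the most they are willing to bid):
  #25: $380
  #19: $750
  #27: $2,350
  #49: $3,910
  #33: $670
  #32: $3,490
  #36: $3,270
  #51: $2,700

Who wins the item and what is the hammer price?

#49 wins at $3,490

Limits in order: 3,910 (#49) > 3,490 (#32) > 3,270 (#36) > 2,700 (#51) > 2,350 (#27) > 750 (#19) > …
Bidding ends when #32 exits at $3,490; #49 takes it.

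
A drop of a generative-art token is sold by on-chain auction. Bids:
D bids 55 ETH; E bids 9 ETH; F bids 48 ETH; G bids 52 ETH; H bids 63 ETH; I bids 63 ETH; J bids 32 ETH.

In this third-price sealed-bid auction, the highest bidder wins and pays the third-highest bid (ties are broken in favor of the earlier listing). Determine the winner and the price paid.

Bids ranked: 63 (H) > 63 (I) > 55 (D) > 52 (G) > 48 (F) > 32 (J) > …
Tie at 63 ETH → H wins by tie-break.
H wins; payment is bid #3 in the ranking = 55 ETH.

H pays 55 ETH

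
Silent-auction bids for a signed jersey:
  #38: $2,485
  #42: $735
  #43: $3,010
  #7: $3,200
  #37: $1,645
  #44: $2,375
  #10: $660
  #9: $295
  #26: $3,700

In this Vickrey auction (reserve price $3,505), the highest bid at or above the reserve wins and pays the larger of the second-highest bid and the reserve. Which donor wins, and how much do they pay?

Bids in order: 3,700 (#26) > 3,200 (#7) > 3,010 (#43) > 2,485 (#38) > 2,375 (#44) > 1,645 (#37) > …
#26 has the top bid at or above the reserve ($3,700).
Second-highest bid $3,200 is below the reserve $3,505, so the reserve binds → payment $3,505.

#26 pays $3,505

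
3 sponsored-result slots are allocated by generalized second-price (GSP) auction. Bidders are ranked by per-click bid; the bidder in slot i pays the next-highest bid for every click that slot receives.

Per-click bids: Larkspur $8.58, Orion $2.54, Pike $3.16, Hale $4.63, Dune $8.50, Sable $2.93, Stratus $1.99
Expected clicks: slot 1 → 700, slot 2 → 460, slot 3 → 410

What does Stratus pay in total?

Stratus pays $0.00

Per-click bids in order: $8.58 (Larkspur) > $8.50 (Dune) > $4.63 (Hale) > $3.16 (Pike) > …
Stratus ranks below slot 3 → no slot, pays nothing.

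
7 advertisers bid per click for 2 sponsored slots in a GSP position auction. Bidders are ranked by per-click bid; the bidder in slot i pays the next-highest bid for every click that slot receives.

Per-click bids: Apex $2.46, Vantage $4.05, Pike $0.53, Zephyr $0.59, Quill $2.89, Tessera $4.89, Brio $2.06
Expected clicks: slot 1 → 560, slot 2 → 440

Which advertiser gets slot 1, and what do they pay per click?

Tessera; $4.05 per click

Per-click bids in order: $4.89 (Tessera) > $4.05 (Vantage) > $2.89 (Quill) > …
Slot 1 goes to the first-ranked bidder, Tessera, who pays the next bid down: $4.05/click.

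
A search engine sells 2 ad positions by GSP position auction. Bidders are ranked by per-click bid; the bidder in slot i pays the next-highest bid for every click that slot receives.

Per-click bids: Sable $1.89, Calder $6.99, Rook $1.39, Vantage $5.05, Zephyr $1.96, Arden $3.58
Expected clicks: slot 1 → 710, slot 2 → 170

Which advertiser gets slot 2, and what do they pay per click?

Vantage; $3.58 per click

Per-click bids in order: $6.99 (Calder) > $5.05 (Vantage) > $3.58 (Arden) > …
Slot 2 goes to the second-ranked bidder, Vantage, who pays the next bid down: $3.58/click.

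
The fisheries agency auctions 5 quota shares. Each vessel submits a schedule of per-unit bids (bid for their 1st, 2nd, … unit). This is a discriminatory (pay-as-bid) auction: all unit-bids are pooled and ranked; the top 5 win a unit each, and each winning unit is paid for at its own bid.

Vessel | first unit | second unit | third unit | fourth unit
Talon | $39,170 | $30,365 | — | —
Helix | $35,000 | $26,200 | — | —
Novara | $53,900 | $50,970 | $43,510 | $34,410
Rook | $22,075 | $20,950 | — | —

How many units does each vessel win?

Pooled unit-bids ranked (top 5): 53,900 (Novara-1), 50,970 (Novara-2), 43,510 (Novara-3), 39,170 (Talon-1), 35,000 (Helix-1)
Next rejected bid: $34,410 (not a price — pay-as-bid).
Allocation: Helix 1, Novara 3, Talon 1.

Helix 1, Novara 3, Talon 1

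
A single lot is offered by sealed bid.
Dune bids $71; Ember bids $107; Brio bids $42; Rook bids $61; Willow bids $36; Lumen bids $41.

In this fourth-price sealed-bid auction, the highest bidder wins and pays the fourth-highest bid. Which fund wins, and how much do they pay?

Ember pays $42

Rule: the highest bidder wins and pays the fourth-highest bid.
Sorting bids: 107 (Ember) > 71 (Dune) > 61 (Rook) > 42 (Brio) > 41 (Lumen) > 36 (Willow)
Ember is highest; pays the fourth-highest bid, $42.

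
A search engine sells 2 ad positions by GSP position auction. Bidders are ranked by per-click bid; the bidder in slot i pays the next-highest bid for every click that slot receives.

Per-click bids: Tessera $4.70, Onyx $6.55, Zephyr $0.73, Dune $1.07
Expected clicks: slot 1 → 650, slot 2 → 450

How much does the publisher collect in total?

Ranked by bid: $6.55 (Onyx) > $4.70 (Tessera) > $1.07 (Dune) > …
Slot 1: Onyx pays $4.70 × 650 = $3055.00
Slot 2: Tessera pays $1.07 × 450 = $481.50
Total = $3536.50

Total revenue: $3536.50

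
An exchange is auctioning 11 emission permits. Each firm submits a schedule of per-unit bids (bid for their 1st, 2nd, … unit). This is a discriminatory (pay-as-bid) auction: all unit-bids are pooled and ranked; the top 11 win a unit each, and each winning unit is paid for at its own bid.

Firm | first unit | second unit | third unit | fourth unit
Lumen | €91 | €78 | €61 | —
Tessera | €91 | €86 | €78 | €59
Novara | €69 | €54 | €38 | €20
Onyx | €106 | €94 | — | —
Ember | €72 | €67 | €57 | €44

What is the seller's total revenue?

Total revenue: €893

Merging the schedules and taking the best 11: 106 (Onyx-1), 94 (Onyx-2), 91 (Lumen-1), 91 (Tessera-1), 86 (Tessera-2), 78 (Lumen-2), 78 (Tessera-3), 72 (Ember-1), 69 (Novara-1), 67 (Ember-2), 61 (Lumen-3)
Next rejected bid: €59 (not a price — pay-as-bid).
Each winning unit pays its own bid.
Revenue = 106 + 94 + 91 + 91 + 86 + 78 + 78 + 72 + 69 + 67 + 61 = €893.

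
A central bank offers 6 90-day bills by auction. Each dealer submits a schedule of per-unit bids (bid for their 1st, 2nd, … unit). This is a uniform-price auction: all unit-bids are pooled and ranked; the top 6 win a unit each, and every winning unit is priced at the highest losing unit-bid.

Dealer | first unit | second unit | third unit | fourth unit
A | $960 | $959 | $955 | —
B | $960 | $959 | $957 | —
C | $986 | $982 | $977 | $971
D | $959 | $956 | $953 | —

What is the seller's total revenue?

Total revenue: $5,754

All unit-bids, highest first — top 6: 986 (C-1), 982 (C-2), 977 (C-3), 971 (C-4), 960 (A-1), 960 (B-1)
Highest rejected unit-bid = $959.
Allocation: A 1, B 1, C 4. Every unit priced at $959.
Revenue = 6 × 959 = $5,754.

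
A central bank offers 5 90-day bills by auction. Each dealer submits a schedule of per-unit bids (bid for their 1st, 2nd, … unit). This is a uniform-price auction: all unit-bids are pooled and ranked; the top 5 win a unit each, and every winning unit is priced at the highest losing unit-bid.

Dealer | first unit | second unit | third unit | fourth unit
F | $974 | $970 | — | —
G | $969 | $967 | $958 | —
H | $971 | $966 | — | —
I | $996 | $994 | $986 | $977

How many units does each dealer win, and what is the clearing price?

Pooled unit-bids ranked (top 5): 996 (I-1), 994 (I-2), 986 (I-3), 977 (I-4), 974 (F-1)
First bid not allocated: $971.
Allocation: F 1, I 4.

F 1, I 4; clearing price $971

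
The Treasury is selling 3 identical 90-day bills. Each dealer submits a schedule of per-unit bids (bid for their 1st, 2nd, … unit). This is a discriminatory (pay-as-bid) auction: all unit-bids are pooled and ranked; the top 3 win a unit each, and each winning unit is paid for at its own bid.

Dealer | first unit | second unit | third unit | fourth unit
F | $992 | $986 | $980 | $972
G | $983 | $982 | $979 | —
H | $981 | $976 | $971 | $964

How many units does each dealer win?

F 2, G 1

Pooled unit-bids ranked (top 3): 992 (F-1), 986 (F-2), 983 (G-1)
Next rejected bid: $982 (not a price — pay-as-bid).
Allocation: F 2, G 1.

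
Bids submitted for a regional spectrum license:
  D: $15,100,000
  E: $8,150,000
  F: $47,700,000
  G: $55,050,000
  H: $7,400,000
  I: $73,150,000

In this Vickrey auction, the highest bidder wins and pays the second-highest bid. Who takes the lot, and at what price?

I pays $55,050,000

Bids ranked: 73,150,000 (I) > 55,050,000 (G) > 47,700,000 (F) > 15,100,000 (D) > 8,150,000 (E) > 7,400,000 (H)
I wins with the highest bid; price is set by the runner-up at $55,050,000.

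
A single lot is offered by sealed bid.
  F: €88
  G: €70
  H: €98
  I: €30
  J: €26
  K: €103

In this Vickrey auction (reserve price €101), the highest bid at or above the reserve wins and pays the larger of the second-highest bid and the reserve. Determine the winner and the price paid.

Sorting bids: 103 (K) > 98 (H) > 88 (F) > 70 (G) > 30 (I) > 26 (J)
Highest eligible bid: K at €103.
max(second-highest €98, reserve €101) = €101.

K pays €101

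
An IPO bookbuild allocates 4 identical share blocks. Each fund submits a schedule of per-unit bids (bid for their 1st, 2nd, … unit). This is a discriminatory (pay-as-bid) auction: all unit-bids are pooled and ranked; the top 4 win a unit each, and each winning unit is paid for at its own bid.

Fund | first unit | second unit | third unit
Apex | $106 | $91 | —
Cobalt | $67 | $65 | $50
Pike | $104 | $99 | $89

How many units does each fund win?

Apex 2, Pike 2

Merging the schedules and taking the best 4: 106 (Apex-1), 104 (Pike-1), 99 (Pike-2), 91 (Apex-2)
Next rejected bid: $89 (not a price — pay-as-bid).
Allocation: Apex 2, Pike 2.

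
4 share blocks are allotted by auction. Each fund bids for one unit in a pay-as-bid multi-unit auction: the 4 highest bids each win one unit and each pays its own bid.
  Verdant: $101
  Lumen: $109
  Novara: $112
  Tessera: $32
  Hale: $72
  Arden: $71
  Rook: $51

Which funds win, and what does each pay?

Novara $112, Lumen $109, Verdant $101, Hale $72

Ordering the bids: 112 (Novara), 109 (Lumen), 101 (Verdant), 72 (Hale), 71 (Arden), 51 (Rook), …
Top 4: Novara, Lumen, Verdant, Hale.
Each winner pays its own bid: Novara $112, Lumen $109, Verdant $101, Hale $72.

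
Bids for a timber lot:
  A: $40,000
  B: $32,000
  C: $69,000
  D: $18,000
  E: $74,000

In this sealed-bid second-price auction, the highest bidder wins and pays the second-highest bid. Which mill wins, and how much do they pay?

E pays $69,000

Bids ranked: 74,000 (E) > 69,000 (C) > 40,000 (A) > 32,000 (B) > 18,000 (D)
Second-price: E pays C's bid of $69,000.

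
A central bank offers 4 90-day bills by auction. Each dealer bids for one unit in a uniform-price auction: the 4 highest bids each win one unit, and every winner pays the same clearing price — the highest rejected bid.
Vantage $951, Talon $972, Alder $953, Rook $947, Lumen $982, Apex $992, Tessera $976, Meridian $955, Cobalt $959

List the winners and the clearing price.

Apex, Lumen, Tessera, Talon; each pays $959

Sorting: 992 (Apex), 982 (Lumen), 976 (Tessera), 972 (Talon), 959 (Cobalt), 955 (Meridian), …
Winners (4 units): Apex, Lumen, Tessera, Talon.
Highest unsuccessful bid: $959 → clearing price.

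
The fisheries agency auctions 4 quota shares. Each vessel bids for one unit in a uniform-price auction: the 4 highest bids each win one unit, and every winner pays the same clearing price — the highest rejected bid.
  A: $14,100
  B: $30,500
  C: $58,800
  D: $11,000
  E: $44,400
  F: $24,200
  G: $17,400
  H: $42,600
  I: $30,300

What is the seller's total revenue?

Total revenue: $121,200

Bids ranked high→low: 58,800 (C), 44,400 (E), 42,600 (H), 30,500 (B), 30,300 (I), 24,200 (F), …
Top 4: C, E, H, B.
Highest unsuccessful bid: $30,300 → clearing price.
Total revenue = 4 × $30,300 = $121,200.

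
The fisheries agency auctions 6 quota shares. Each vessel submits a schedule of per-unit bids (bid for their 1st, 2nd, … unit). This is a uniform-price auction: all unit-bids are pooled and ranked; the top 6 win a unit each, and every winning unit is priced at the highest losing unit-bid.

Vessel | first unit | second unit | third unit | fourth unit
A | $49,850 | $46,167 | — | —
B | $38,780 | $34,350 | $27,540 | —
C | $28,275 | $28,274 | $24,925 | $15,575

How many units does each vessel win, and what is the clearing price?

Merging the schedules and taking the best 6: 49,850 (A-1), 46,167 (A-2), 38,780 (B-1), 34,350 (B-2), 28,275 (C-1), 28,274 (C-2)
Highest rejected unit-bid = $27,540.
Allocation: A 2, B 2, C 2.

A 2, B 2, C 2; clearing price $27,540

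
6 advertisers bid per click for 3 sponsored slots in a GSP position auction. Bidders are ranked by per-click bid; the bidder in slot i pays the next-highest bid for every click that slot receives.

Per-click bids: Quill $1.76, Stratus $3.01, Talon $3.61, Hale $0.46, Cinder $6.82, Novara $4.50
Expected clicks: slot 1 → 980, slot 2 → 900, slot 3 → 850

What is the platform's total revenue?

Total revenue: $10217.50

Ranked by bid: $6.82 (Cinder) > $4.50 (Novara) > $3.61 (Talon) > $3.01 (Stratus) > …
Slot 1: Cinder pays $4.50 × 980 = $4410.00
Slot 2: Novara pays $3.61 × 900 = $3249.00
Slot 3: Talon pays $3.01 × 850 = $2558.50
Total = $10217.50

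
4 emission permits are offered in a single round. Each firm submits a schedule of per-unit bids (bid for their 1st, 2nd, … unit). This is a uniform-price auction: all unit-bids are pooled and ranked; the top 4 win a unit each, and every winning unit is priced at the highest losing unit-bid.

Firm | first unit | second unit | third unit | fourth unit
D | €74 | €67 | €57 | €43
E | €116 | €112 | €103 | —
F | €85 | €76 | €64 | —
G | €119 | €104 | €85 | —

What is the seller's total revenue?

Total revenue: €412

All unit-bids, highest first — top 4: 119 (G-1), 116 (E-1), 112 (E-2), 104 (G-2)
First bid not allocated: €103.
Allocation: E 2, G 2. Every unit priced at €103.
Revenue = 4 × 103 = €412.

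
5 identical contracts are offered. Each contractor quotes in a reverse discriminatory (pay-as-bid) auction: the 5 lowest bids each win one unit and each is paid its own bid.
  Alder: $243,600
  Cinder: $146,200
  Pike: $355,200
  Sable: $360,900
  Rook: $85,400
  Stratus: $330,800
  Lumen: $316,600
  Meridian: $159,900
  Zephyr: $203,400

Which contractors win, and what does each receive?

Rook $85,400, Cinder $146,200, Meridian $159,900, Zephyr $203,400, Alder $243,600

Sorting: 85,400 (Rook), 146,200 (Cinder), 159,900 (Meridian), 203,400 (Zephyr), 243,600 (Alder), 316,600 (Lumen), 330,800 (Stratus), …
The 5 lowest are Rook, Cinder, Meridian, Zephyr, Alder.
Each winner is paid its own bid: Rook $85,400, Cinder $146,200, Meridian $159,900, Zephyr $203,400, Alder $243,600.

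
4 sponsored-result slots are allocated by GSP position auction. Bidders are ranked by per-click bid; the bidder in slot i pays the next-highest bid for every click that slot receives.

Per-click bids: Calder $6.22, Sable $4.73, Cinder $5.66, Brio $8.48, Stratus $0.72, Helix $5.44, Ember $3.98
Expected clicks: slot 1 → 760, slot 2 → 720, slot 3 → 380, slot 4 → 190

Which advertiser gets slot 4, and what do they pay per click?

Helix; $4.73 per click

Per-click bids in order: $8.48 (Brio) > $6.22 (Calder) > $5.66 (Cinder) > $5.44 (Helix) > $4.73 (Sable) > …
Slot 4 goes to the fourth-ranked bidder, Helix, who pays the next bid down: $4.73/click.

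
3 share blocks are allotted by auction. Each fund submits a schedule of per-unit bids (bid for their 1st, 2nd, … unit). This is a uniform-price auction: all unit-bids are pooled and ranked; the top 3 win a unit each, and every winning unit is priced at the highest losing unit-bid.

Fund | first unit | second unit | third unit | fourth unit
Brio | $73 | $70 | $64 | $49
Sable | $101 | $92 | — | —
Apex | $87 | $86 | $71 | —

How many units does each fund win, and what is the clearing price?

Apex 1, Sable 2; clearing price $86

Merging the schedules and taking the best 3: 101 (Sable-1), 92 (Sable-2), 87 (Apex-1)
The (k+1)-th unit-bid is $86.
Allocation: Apex 1, Sable 2.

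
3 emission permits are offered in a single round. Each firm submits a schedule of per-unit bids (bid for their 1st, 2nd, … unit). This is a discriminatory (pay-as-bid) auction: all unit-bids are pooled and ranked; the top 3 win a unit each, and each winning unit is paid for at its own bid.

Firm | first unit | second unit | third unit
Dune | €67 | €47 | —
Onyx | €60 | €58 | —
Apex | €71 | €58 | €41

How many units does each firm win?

Apex 1, Dune 1, Onyx 1

Pooled unit-bids ranked (top 3): 71 (Apex-1), 67 (Dune-1), 60 (Onyx-1)
Next rejected bid: €58 (not a price — pay-as-bid).
Allocation: Apex 1, Dune 1, Onyx 1.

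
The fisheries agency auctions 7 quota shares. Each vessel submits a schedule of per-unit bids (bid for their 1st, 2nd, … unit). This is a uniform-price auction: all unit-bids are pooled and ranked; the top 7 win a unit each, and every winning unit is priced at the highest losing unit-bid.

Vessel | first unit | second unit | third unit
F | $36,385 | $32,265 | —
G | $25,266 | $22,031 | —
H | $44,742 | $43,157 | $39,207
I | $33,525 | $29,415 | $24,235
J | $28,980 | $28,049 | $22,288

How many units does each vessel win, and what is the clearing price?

All unit-bids, highest first — top 7: 44,742 (H-1), 43,157 (H-2), 39,207 (H-3), 36,385 (F-1), 33,525 (I-1), 32,265 (F-2), 29,415 (I-2)
First bid not allocated: $28,980.
Allocation: F 2, H 3, I 2.

F 2, H 3, I 2; clearing price $28,980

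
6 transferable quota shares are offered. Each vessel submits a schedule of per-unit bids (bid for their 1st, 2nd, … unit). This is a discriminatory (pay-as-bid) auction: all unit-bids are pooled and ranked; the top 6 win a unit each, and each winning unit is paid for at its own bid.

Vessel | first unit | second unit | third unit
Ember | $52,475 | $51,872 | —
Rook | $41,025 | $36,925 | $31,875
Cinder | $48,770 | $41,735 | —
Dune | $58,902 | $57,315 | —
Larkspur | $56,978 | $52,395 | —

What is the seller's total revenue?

Total revenue: $329,937

All unit-bids, highest first — top 6: 58,902 (Dune-1), 57,315 (Dune-2), 56,978 (Larkspur-1), 52,475 (Ember-1), 52,395 (Larkspur-2), 51,872 (Ember-2)
Next rejected bid: $48,770 (not a price — pay-as-bid).
Each winning unit pays its own bid.
Revenue = 58,902 + 57,315 + 56,978 + 52,475 + 52,395 + 51,872 = $329,937.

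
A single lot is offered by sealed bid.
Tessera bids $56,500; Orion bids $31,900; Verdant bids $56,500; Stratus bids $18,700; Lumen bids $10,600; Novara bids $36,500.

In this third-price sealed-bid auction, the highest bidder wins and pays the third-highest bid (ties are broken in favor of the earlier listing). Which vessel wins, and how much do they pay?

Tessera pays $36,500

Rule: the highest bidder wins and pays the third-highest bid.
Bids ranked: 56,500 (Tessera) > 56,500 (Verdant) > 36,500 (Novara) > 31,900 (Orion) > 18,700 (Stratus) > 10,600 (Lumen)
Tessera and Verdant tie at $56,500; tie-break gives it to Tessera.
Tessera wins; payment is bid #3 in the ranking = $36,500.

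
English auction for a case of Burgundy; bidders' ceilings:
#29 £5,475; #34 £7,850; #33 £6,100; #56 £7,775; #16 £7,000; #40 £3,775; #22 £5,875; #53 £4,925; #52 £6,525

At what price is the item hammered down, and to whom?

Limits in order: 7,850 (#34) > 7,775 (#56) > 7,000 (#16) > 6,525 (#52) > 6,100 (#33) > 5,875 (#22) > …
#56 is the last rival to drop out, at £7,775; #34 remains and wins at that price.

#34 wins at £7,775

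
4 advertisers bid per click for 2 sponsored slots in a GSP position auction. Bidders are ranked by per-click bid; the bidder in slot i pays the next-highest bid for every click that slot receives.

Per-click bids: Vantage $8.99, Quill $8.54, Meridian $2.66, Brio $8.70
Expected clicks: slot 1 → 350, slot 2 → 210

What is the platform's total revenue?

Per-click bids in order: $8.99 (Vantage) > $8.70 (Brio) > $8.54 (Quill) > …
Slot 1: Vantage pays $8.70 × 350 = $3045.00
Slot 2: Brio pays $8.54 × 210 = $1793.40
Total = $4838.40

Total revenue: $4838.40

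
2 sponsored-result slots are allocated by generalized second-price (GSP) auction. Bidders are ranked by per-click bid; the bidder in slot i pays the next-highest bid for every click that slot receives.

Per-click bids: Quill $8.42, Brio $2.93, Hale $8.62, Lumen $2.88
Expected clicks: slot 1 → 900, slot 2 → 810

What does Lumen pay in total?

Lumen pays $0.00

Sorting advertisers: $8.62 (Hale) > $8.42 (Quill) > $2.93 (Brio) > …
Lumen ranks below slot 2 → no slot, pays nothing.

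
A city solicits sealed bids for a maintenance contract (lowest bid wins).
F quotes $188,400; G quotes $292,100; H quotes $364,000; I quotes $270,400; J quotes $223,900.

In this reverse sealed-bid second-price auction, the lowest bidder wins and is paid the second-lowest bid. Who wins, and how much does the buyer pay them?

F is paid $223,900

Bids in order: 188,400 (F) < 223,900 (J) < 270,400 (I) < 292,100 (G) < 364,000 (H)
Second-price: F is paid J's bid of $223,900.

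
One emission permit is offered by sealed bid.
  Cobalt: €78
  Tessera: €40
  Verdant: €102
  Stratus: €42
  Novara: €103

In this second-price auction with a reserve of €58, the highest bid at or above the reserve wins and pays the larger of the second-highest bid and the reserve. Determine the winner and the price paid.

Novara pays €102

Rule: the highest bid at or above the reserve wins and pays the larger of the second-highest bid and the reserve.
Bids in order: 103 (Novara) > 102 (Verdant) > 78 (Cobalt) > 42 (Stratus) > 40 (Tessera)
Highest eligible bid: Novara at €103.
max(second-highest €102, reserve €58) = €102; the reserve does not bind.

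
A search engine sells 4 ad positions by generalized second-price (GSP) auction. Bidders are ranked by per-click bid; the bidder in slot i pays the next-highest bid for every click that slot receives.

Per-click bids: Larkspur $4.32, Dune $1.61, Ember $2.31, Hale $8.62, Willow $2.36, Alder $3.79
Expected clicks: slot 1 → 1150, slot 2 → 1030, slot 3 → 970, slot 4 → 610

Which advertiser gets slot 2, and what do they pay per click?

Sorting advertisers: $8.62 (Hale) > $4.32 (Larkspur) > $3.79 (Alder) > $2.36 (Willow) > $2.31 (Ember) > …
Slot 2 goes to the second-ranked bidder, Larkspur, who pays the next bid down: $3.79/click.

Larkspur; $3.79 per click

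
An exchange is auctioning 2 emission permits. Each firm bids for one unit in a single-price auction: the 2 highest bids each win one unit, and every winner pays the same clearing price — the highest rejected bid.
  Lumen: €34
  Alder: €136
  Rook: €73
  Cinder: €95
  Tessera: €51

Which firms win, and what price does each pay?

Alder, Cinder; each pays €73

Sorting: 136 (Alder), 95 (Cinder), 73 (Rook), 51 (Tessera), …
Winners (2 units): Alder, Cinder.
Highest unsuccessful bid: €73 → clearing price.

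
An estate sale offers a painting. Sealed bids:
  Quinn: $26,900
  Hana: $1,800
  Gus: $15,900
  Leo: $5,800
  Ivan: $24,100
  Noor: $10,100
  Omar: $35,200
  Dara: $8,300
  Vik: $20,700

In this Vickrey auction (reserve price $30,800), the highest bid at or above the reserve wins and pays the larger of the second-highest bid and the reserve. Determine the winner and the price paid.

Vickrey auction (reserve price $30,800): the highest bid at or above the reserve wins and pays the larger of the second-highest bid and the reserve.
Bids in order: 35,200 (Omar) > 26,900 (Quinn) > 24,100 (Ivan) > 20,700 (Vik) > 15,900 (Gus) > 10,100 (Noor) > …
Highest eligible bid: Omar at $35,200.
max(second-highest $26,900, reserve $30,800) = $30,800.

Omar pays $30,800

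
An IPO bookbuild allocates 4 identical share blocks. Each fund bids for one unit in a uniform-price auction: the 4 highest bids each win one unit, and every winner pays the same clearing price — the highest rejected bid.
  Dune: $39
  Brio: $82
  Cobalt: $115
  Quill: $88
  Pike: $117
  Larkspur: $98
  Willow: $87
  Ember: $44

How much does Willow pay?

Sorting: 117 (Pike), 115 (Cobalt), 98 (Larkspur), 88 (Quill), 87 (Willow), 82 (Brio), …
Top 4: Pike, Cobalt, Larkspur, Quill.
Clearing price = highest rejected bid = $87.
Willow does not win → pays $0.

Willow pays $0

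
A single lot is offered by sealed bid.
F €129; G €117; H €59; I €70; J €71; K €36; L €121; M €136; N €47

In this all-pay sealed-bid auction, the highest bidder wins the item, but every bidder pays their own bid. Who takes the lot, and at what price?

M pays €136

Rule: the highest bidder wins the item, but every bidder pays their own bid.
Bids in order: 136 (M) > 129 (F) > 121 (L) > 117 (G) > 71 (J) > 70 (I) > …
M is highest and takes the item; every bidder forfeits their bid.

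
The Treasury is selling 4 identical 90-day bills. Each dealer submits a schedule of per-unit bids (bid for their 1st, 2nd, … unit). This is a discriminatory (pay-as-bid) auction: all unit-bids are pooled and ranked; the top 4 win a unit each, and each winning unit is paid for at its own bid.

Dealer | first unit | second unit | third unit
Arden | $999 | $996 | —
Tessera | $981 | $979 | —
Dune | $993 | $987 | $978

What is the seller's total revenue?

Merging the schedules and taking the best 4: 999 (Arden-1), 996 (Arden-2), 993 (Dune-1), 987 (Dune-2)
Next rejected bid: $981 (not a price — pay-as-bid).
Each winning unit pays its own bid.
Revenue = 999 + 996 + 993 + 987 = $3,975.

Total revenue: $3,975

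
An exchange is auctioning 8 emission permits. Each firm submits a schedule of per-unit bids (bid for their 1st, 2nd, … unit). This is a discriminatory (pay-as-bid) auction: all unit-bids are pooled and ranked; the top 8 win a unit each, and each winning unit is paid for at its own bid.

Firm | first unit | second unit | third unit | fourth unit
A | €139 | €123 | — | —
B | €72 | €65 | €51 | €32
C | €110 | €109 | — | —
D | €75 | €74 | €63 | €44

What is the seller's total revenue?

All unit-bids, highest first — top 8: 139 (A-1), 123 (A-2), 110 (C-1), 109 (C-2), 75 (D-1), 74 (D-2), 72 (B-1), 65 (B-2)
Next rejected bid: €63 (not a price — pay-as-bid).
Each winning unit pays its own bid.
Revenue = 139 + 123 + 110 + 109 + 75 + 74 + 72 + 65 = €767.

Total revenue: €767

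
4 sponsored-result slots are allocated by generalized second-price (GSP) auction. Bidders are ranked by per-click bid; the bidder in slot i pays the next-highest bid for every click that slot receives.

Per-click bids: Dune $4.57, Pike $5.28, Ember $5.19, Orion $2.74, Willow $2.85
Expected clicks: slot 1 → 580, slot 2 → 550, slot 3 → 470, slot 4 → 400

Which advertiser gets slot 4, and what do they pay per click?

Willow; $2.74 per click

Ranked by bid: $5.28 (Pike) > $5.19 (Ember) > $4.57 (Dune) > $2.85 (Willow) > $2.74 (Orion)
Slot 4 goes to the fourth-ranked bidder, Willow, who pays the next bid down: $2.74/click.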